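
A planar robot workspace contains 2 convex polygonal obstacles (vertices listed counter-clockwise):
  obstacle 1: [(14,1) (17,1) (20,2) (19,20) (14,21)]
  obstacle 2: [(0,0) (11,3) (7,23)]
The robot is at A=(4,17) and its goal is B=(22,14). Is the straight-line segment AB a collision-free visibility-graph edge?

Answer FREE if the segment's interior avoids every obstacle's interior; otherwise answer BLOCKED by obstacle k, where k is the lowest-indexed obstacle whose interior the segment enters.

BLOCKED by obstacle 1

Obstacle 1 [(14,1) (17,1) (20,2) (19,20) (14,21)]:
  edge (14,1)–(17,1): clear
  edge (17,1)–(20,2): clear
  edge (20,2)–(19,20): crosses AB
  edge (19,20)–(14,21): clear
  edge (14,21)–(14,1): crosses AB
  → BLOCKED
Obstacle 2 [(0,0) (11,3) (7,23)]:
  edge (0,0)–(11,3): clear
  edge (11,3)–(7,23): crosses AB
  edge (7,23)–(0,0): crosses AB
  → BLOCKED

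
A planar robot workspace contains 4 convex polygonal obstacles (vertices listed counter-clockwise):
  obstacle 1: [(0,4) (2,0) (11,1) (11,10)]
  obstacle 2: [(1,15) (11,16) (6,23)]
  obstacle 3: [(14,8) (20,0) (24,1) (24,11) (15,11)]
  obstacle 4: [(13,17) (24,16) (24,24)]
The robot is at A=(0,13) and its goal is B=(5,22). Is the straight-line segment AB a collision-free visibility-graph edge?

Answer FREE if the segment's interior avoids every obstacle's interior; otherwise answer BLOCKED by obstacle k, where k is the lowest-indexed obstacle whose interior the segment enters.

Obstacle 1 [(0,4) (2,0) (11,1) (11,10)]:
  edge (0,4)–(2,0): clear
  edge (2,0)–(11,1): clear
  edge (11,1)–(11,10): clear
  edge (11,10)–(0,4): clear
  midpoint (5/2,35/2) outside
  → clear
Obstacle 2 [(1,15) (11,16) (6,23)]:
  edge (1,15)–(11,16): crosses AB
  edge (11,16)–(6,23): clear
  edge (6,23)–(1,15): crosses AB
  → BLOCKED
Obstacle 3 [(14,8) (20,0) (24,1) (24,11) (15,11)]:
  edge (14,8)–(20,0): clear
  edge (20,0)–(24,1): clear
  edge (24,1)–(24,11): clear
  edge (24,11)–(15,11): clear
  edge (15,11)–(14,8): clear
  midpoint (5/2,35/2) outside
  → clear
Obstacle 4 [(13,17) (24,16) (24,24)]:
  edge (13,17)–(24,16): clear
  edge (24,16)–(24,24): clear
  edge (24,24)–(13,17): clear
  midpoint (5/2,35/2) outside
  → clear

BLOCKED by obstacle 2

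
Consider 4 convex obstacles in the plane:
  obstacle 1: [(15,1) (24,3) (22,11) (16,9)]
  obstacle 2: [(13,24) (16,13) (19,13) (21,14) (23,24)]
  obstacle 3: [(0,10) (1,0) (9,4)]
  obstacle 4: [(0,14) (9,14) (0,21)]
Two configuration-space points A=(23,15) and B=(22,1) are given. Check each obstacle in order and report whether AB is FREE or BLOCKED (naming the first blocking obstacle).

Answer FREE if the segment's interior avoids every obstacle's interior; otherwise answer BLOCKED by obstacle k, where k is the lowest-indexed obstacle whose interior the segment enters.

BLOCKED by obstacle 1

Obstacle 1 [(15,1) (24,3) (22,11) (16,9)]:
  edge (15,1)–(24,3): crosses AB
  edge (24,3)–(22,11): crosses AB
  edge (22,11)–(16,9): clear
  edge (16,9)–(15,1): clear
  → BLOCKED
Obstacle 2 [(13,24) (16,13) (19,13) (21,14) (23,24)]:
  edge (13,24)–(16,13): clear
  edge (16,13)–(19,13): clear
  edge (19,13)–(21,14): clear
  edge (21,14)–(23,24): clear
  edge (23,24)–(13,24): clear
  midpoint (45/2,8) outside
  → clear
Obstacle 3 [(0,10) (1,0) (9,4)]:
  edge (0,10)–(1,0): clear
  edge (1,0)–(9,4): clear
  edge (9,4)–(0,10): clear
  midpoint (45/2,8) outside
  → clear
Obstacle 4 [(0,14) (9,14) (0,21)]:
  edge (0,14)–(9,14): clear
  edge (9,14)–(0,21): clear
  edge (0,21)–(0,14): clear
  midpoint (45/2,8) outside
  → clear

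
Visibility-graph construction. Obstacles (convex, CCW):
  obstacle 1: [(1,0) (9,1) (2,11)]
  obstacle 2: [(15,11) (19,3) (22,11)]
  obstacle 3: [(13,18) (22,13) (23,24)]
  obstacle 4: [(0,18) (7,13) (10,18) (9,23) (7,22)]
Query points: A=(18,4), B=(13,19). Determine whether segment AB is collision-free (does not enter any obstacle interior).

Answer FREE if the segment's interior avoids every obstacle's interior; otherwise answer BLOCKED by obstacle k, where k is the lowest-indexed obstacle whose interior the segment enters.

Obstacle 1 [(1,0) (9,1) (2,11)]:
  edge (1,0)–(9,1): clear
  edge (9,1)–(2,11): clear
  edge (2,11)–(1,0): clear
  midpoint (31/2,23/2) outside
  → clear
Obstacle 2 [(15,11) (19,3) (22,11)]:
  edge (15,11)–(19,3): crosses AB
  edge (19,3)–(22,11): clear
  edge (22,11)–(15,11): crosses AB
  → BLOCKED
Obstacle 3 [(13,18) (22,13) (23,24)]:
  edge (13,18)–(22,13): crosses AB
  edge (22,13)–(23,24): clear
  edge (23,24)–(13,18): crosses AB
  → BLOCKED
Obstacle 4 [(0,18) (7,13) (10,18) (9,23) (7,22)]:
  edge (0,18)–(7,13): clear
  edge (7,13)–(10,18): clear
  edge (10,18)–(9,23): clear
  edge (9,23)–(7,22): clear
  edge (7,22)–(0,18): clear
  midpoint (31/2,23/2) outside
  → clear

BLOCKED by obstacle 2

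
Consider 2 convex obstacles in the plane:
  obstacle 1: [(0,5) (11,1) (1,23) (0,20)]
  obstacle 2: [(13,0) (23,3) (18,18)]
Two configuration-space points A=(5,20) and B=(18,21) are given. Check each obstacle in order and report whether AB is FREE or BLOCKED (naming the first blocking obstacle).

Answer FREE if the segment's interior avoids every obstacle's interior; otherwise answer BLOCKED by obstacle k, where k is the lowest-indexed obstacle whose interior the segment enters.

Obstacle 1 [(0,5) (11,1) (1,23) (0,20)]:
  edge (0,5)–(11,1): clear
  edge (11,1)–(1,23): clear
  edge (1,23)–(0,20): clear
  edge (0,20)–(0,5): clear
  midpoint (23/2,41/2) outside
  → clear
Obstacle 2 [(13,0) (23,3) (18,18)]:
  edge (13,0)–(23,3): clear
  edge (23,3)–(18,18): clear
  edge (18,18)–(13,0): clear
  midpoint (23/2,41/2) outside
  → clear

FREE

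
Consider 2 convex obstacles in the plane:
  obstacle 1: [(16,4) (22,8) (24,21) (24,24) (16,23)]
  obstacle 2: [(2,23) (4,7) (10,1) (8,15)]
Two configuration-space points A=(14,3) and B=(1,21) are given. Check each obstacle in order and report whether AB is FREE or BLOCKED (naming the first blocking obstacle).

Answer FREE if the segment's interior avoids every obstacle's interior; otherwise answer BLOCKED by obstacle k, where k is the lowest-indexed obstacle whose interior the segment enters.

Obstacle 1 [(16,4) (22,8) (24,21) (24,24) (16,23)]:
  edge (16,4)–(22,8): clear
  edge (22,8)–(24,21): clear
  edge (24,21)–(24,24): clear
  edge (24,24)–(16,23): clear
  edge (16,23)–(16,4): clear
  midpoint (15/2,12) outside
  → clear
Obstacle 2 [(2,23) (4,7) (10,1) (8,15)]:
  edge (2,23)–(4,7): crosses AB
  edge (4,7)–(10,1): clear
  edge (10,1)–(8,15): crosses AB
  edge (8,15)–(2,23): clear
  → BLOCKED

BLOCKED by obstacle 2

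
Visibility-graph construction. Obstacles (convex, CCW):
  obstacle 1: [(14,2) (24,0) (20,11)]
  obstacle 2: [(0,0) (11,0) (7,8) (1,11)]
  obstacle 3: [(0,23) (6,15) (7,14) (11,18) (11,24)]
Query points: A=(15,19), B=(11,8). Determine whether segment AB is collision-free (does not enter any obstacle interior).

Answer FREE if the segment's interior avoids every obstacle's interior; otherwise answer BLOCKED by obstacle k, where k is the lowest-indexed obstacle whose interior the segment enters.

FREE

Obstacle 1 [(14,2) (24,0) (20,11)]:
  edge (14,2)–(24,0): clear
  edge (24,0)–(20,11): clear
  edge (20,11)–(14,2): clear
  midpoint (13,27/2) outside
  → clear
Obstacle 2 [(0,0) (11,0) (7,8) (1,11)]:
  edge (0,0)–(11,0): clear
  edge (11,0)–(7,8): clear
  edge (7,8)–(1,11): clear
  edge (1,11)–(0,0): clear
  midpoint (13,27/2) outside
  → clear
Obstacle 3 [(0,23) (6,15) (7,14) (11,18) (11,24)]:
  edge (0,23)–(6,15): clear
  edge (6,15)–(7,14): clear
  edge (7,14)–(11,18): clear
  edge (11,18)–(11,24): clear
  edge (11,24)–(0,23): clear
  midpoint (13,27/2) outside
  → clear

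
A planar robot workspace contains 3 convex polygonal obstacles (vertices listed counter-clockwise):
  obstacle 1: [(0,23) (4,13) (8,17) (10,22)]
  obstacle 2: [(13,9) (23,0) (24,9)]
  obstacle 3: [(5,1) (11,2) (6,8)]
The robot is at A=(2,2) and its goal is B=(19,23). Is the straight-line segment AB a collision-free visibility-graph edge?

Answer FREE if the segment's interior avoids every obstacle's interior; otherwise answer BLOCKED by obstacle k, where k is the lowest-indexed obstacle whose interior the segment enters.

Obstacle 1 [(0,23) (4,13) (8,17) (10,22)]:
  edge (0,23)–(4,13): clear
  edge (4,13)–(8,17): clear
  edge (8,17)–(10,22): clear
  edge (10,22)–(0,23): clear
  midpoint (21/2,25/2) outside
  → clear
Obstacle 2 [(13,9) (23,0) (24,9)]:
  edge (13,9)–(23,0): clear
  edge (23,0)–(24,9): clear
  edge (24,9)–(13,9): clear
  midpoint (21/2,25/2) outside
  → clear
Obstacle 3 [(5,1) (11,2) (6,8)]:
  edge (5,1)–(11,2): clear
  edge (11,2)–(6,8): crosses AB
  edge (6,8)–(5,1): crosses AB
  → BLOCKED

BLOCKED by obstacle 3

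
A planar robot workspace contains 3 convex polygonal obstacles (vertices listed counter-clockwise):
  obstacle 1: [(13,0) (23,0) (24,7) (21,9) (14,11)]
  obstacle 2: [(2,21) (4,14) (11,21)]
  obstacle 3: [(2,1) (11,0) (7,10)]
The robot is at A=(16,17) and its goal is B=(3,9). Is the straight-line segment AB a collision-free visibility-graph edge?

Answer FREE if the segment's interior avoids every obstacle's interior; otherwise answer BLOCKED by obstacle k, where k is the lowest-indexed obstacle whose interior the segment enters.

Obstacle 1 [(13,0) (23,0) (24,7) (21,9) (14,11)]:
  edge (13,0)–(23,0): clear
  edge (23,0)–(24,7): clear
  edge (24,7)–(21,9): clear
  edge (21,9)–(14,11): clear
  edge (14,11)–(13,0): clear
  midpoint (19/2,13) outside
  → clear
Obstacle 2 [(2,21) (4,14) (11,21)]:
  edge (2,21)–(4,14): clear
  edge (4,14)–(11,21): clear
  edge (11,21)–(2,21): clear
  midpoint (19/2,13) outside
  → clear
Obstacle 3 [(2,1) (11,0) (7,10)]:
  edge (2,1)–(11,0): clear
  edge (11,0)–(7,10): clear
  edge (7,10)–(2,1): clear
  midpoint (19/2,13) outside
  → clear

FREE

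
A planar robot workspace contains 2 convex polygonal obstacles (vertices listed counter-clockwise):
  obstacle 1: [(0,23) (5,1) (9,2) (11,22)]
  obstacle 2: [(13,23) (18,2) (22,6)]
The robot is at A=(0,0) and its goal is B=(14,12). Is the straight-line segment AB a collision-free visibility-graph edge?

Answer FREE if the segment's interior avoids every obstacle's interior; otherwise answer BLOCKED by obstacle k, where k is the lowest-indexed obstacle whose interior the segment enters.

Obstacle 1 [(0,23) (5,1) (9,2) (11,22)]:
  edge (0,23)–(5,1): crosses AB
  edge (5,1)–(9,2): clear
  edge (9,2)–(11,22): crosses AB
  edge (11,22)–(0,23): clear
  → BLOCKED
Obstacle 2 [(13,23) (18,2) (22,6)]:
  edge (13,23)–(18,2): clear
  edge (18,2)–(22,6): clear
  edge (22,6)–(13,23): clear
  midpoint (7,6) outside
  → clear

BLOCKED by obstacle 1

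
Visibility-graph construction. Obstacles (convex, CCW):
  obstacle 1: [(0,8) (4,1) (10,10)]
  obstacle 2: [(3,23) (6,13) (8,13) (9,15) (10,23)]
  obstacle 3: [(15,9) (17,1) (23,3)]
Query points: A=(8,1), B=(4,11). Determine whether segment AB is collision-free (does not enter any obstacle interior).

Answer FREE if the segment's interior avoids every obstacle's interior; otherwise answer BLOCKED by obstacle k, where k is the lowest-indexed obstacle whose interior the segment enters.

Obstacle 1 [(0,8) (4,1) (10,10)]:
  edge (0,8)–(4,1): clear
  edge (4,1)–(10,10): crosses AB
  edge (10,10)–(0,8): crosses AB
  → BLOCKED
Obstacle 2 [(3,23) (6,13) (8,13) (9,15) (10,23)]:
  edge (3,23)–(6,13): clear
  edge (6,13)–(8,13): clear
  edge (8,13)–(9,15): clear
  edge (9,15)–(10,23): clear
  edge (10,23)–(3,23): clear
  midpoint (6,6) outside
  → clear
Obstacle 3 [(15,9) (17,1) (23,3)]:
  edge (15,9)–(17,1): clear
  edge (17,1)–(23,3): clear
  edge (23,3)–(15,9): clear
  midpoint (6,6) outside
  → clear

BLOCKED by obstacle 1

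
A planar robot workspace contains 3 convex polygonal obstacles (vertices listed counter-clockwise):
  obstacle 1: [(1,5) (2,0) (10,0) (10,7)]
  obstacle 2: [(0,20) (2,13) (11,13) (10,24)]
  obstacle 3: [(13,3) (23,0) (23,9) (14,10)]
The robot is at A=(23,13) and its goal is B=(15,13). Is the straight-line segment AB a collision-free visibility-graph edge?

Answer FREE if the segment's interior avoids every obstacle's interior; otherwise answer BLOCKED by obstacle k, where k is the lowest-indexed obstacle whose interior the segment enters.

Obstacle 1 [(1,5) (2,0) (10,0) (10,7)]:
  edge (1,5)–(2,0): clear
  edge (2,0)–(10,0): clear
  edge (10,0)–(10,7): clear
  edge (10,7)–(1,5): clear
  midpoint (19,13) outside
  → clear
Obstacle 2 [(0,20) (2,13) (11,13) (10,24)]:
  edge (0,20)–(2,13): clear
  edge (2,13)–(11,13): clear
  edge (11,13)–(10,24): clear
  edge (10,24)–(0,20): clear
  midpoint (19,13) outside
  → clear
Obstacle 3 [(13,3) (23,0) (23,9) (14,10)]:
  edge (13,3)–(23,0): clear
  edge (23,0)–(23,9): clear
  edge (23,9)–(14,10): clear
  edge (14,10)–(13,3): clear
  midpoint (19,13) outside
  → clear

FREE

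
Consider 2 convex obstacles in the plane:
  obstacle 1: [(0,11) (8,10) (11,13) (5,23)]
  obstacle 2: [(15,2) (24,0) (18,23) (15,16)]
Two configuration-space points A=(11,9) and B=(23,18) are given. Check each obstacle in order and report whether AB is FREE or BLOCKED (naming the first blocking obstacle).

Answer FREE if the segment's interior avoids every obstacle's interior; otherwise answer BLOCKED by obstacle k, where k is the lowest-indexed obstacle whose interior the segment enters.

Obstacle 1 [(0,11) (8,10) (11,13) (5,23)]:
  edge (0,11)–(8,10): clear
  edge (8,10)–(11,13): clear
  edge (11,13)–(5,23): clear
  edge (5,23)–(0,11): clear
  midpoint (17,27/2) outside
  → clear
Obstacle 2 [(15,2) (24,0) (18,23) (15,16)]:
  edge (15,2)–(24,0): clear
  edge (24,0)–(18,23): crosses AB
  edge (18,23)–(15,16): clear
  edge (15,16)–(15,2): crosses AB
  → BLOCKED

BLOCKED by obstacle 2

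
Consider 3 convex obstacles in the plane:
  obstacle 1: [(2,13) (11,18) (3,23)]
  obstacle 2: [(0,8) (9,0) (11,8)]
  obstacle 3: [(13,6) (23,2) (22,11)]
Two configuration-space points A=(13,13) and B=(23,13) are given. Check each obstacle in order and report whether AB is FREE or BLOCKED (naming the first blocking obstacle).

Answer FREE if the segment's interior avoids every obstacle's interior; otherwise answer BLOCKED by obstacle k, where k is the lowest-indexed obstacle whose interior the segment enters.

FREE

Obstacle 1 [(2,13) (11,18) (3,23)]:
  edge (2,13)–(11,18): clear
  edge (11,18)–(3,23): clear
  edge (3,23)–(2,13): clear
  midpoint (18,13) outside
  → clear
Obstacle 2 [(0,8) (9,0) (11,8)]:
  edge (0,8)–(9,0): clear
  edge (9,0)–(11,8): clear
  edge (11,8)–(0,8): clear
  midpoint (18,13) outside
  → clear
Obstacle 3 [(13,6) (23,2) (22,11)]:
  edge (13,6)–(23,2): clear
  edge (23,2)–(22,11): clear
  edge (22,11)–(13,6): clear
  midpoint (18,13) outside
  → clear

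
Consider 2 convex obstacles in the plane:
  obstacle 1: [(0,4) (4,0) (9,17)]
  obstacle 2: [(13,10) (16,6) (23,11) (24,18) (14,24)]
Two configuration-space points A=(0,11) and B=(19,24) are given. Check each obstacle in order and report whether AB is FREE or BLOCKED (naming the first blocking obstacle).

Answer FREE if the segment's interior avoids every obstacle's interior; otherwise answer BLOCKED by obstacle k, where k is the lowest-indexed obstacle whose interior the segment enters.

BLOCKED by obstacle 2

Obstacle 1 [(0,4) (4,0) (9,17)]:
  edge (0,4)–(4,0): clear
  edge (4,0)–(9,17): clear
  edge (9,17)–(0,4): clear
  midpoint (19/2,35/2) outside
  → clear
Obstacle 2 [(13,10) (16,6) (23,11) (24,18) (14,24)]:
  edge (13,10)–(16,6): clear
  edge (16,6)–(23,11): clear
  edge (23,11)–(24,18): clear
  edge (24,18)–(14,24): crosses AB
  edge (14,24)–(13,10): crosses AB
  → BLOCKED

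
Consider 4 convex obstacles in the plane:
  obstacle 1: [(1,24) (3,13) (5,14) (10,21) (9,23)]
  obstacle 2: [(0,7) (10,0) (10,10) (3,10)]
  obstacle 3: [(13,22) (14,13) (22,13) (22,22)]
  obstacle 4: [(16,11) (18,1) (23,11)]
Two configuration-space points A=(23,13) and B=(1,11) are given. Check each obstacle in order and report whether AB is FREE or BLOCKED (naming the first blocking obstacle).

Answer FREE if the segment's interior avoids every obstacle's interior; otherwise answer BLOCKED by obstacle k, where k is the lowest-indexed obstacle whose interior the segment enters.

Obstacle 1 [(1,24) (3,13) (5,14) (10,21) (9,23)]:
  edge (1,24)–(3,13): clear
  edge (3,13)–(5,14): clear
  edge (5,14)–(10,21): clear
  edge (10,21)–(9,23): clear
  edge (9,23)–(1,24): clear
  midpoint (12,12) outside
  → clear
Obstacle 2 [(0,7) (10,0) (10,10) (3,10)]:
  edge (0,7)–(10,0): clear
  edge (10,0)–(10,10): clear
  edge (10,10)–(3,10): clear
  edge (3,10)–(0,7): clear
  midpoint (12,12) outside
  → clear
Obstacle 3 [(13,22) (14,13) (22,13) (22,22)]:
  edge (13,22)–(14,13): clear
  edge (14,13)–(22,13): clear
  edge (22,13)–(22,22): clear
  edge (22,22)–(13,22): clear
  midpoint (12,12) outside
  → clear
Obstacle 4 [(16,11) (18,1) (23,11)]:
  edge (16,11)–(18,1): clear
  edge (18,1)–(23,11): clear
  edge (23,11)–(16,11): clear
  midpoint (12,12) outside
  → clear

FREE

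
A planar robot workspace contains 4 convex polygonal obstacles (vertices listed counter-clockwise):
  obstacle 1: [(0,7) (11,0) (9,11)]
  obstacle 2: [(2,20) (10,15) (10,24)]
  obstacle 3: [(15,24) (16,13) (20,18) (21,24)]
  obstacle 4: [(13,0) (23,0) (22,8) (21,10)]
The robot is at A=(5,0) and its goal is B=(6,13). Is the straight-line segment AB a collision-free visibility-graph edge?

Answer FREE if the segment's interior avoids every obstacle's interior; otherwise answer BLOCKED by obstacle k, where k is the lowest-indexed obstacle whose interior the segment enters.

Obstacle 1 [(0,7) (11,0) (9,11)]:
  edge (0,7)–(11,0): crosses AB
  edge (11,0)–(9,11): clear
  edge (9,11)–(0,7): crosses AB
  → BLOCKED
Obstacle 2 [(2,20) (10,15) (10,24)]:
  edge (2,20)–(10,15): clear
  edge (10,15)–(10,24): clear
  edge (10,24)–(2,20): clear
  midpoint (11/2,13/2) outside
  → clear
Obstacle 3 [(15,24) (16,13) (20,18) (21,24)]:
  edge (15,24)–(16,13): clear
  edge (16,13)–(20,18): clear
  edge (20,18)–(21,24): clear
  edge (21,24)–(15,24): clear
  midpoint (11/2,13/2) outside
  → clear
Obstacle 4 [(13,0) (23,0) (22,8) (21,10)]:
  edge (13,0)–(23,0): clear
  edge (23,0)–(22,8): clear
  edge (22,8)–(21,10): clear
  edge (21,10)–(13,0): clear
  midpoint (11/2,13/2) outside
  → clear

BLOCKED by obstacle 1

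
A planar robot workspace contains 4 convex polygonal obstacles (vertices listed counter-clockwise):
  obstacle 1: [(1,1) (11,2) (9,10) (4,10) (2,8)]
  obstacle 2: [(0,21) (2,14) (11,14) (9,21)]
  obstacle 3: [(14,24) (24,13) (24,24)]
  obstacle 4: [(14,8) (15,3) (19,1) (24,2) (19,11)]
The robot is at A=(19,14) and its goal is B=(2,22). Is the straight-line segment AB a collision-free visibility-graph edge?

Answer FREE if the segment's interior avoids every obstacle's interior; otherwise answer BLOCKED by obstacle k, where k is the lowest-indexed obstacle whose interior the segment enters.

BLOCKED by obstacle 2

Obstacle 1 [(1,1) (11,2) (9,10) (4,10) (2,8)]:
  edge (1,1)–(11,2): clear
  edge (11,2)–(9,10): clear
  edge (9,10)–(4,10): clear
  edge (4,10)–(2,8): clear
  edge (2,8)–(1,1): clear
  midpoint (21/2,18) outside
  → clear
Obstacle 2 [(0,21) (2,14) (11,14) (9,21)]:
  edge (0,21)–(2,14): clear
  edge (2,14)–(11,14): clear
  edge (11,14)–(9,21): crosses AB
  edge (9,21)–(0,21): crosses AB
  → BLOCKED
Obstacle 3 [(14,24) (24,13) (24,24)]:
  edge (14,24)–(24,13): clear
  edge (24,13)–(24,24): clear
  edge (24,24)–(14,24): clear
  midpoint (21/2,18) outside
  → clear
Obstacle 4 [(14,8) (15,3) (19,1) (24,2) (19,11)]:
  edge (14,8)–(15,3): clear
  edge (15,3)–(19,1): clear
  edge (19,1)–(24,2): clear
  edge (24,2)–(19,11): clear
  edge (19,11)–(14,8): clear
  midpoint (21/2,18) outside
  → clear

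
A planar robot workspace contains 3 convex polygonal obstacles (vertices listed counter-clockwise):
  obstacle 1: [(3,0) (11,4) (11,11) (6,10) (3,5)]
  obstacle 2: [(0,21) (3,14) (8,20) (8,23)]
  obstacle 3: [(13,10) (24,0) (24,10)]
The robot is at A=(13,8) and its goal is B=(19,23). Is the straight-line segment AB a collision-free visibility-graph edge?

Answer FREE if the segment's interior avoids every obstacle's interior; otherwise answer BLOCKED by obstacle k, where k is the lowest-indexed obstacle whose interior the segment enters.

BLOCKED by obstacle 3

Obstacle 1 [(3,0) (11,4) (11,11) (6,10) (3,5)]:
  edge (3,0)–(11,4): clear
  edge (11,4)–(11,11): clear
  edge (11,11)–(6,10): clear
  edge (6,10)–(3,5): clear
  edge (3,5)–(3,0): clear
  midpoint (16,31/2) outside
  → clear
Obstacle 2 [(0,21) (3,14) (8,20) (8,23)]:
  edge (0,21)–(3,14): clear
  edge (3,14)–(8,20): clear
  edge (8,20)–(8,23): clear
  edge (8,23)–(0,21): clear
  midpoint (16,31/2) outside
  → clear
Obstacle 3 [(13,10) (24,0) (24,10)]:
  edge (13,10)–(24,0): crosses AB
  edge (24,0)–(24,10): clear
  edge (24,10)–(13,10): crosses AB
  → BLOCKED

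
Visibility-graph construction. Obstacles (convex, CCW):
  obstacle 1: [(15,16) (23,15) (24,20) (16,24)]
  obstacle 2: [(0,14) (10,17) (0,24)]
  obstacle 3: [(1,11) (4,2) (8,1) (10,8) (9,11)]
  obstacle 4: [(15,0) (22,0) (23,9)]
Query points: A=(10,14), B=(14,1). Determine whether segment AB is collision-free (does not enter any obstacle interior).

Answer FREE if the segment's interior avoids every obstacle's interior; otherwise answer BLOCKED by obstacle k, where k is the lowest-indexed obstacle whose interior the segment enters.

Obstacle 1 [(15,16) (23,15) (24,20) (16,24)]:
  edge (15,16)–(23,15): clear
  edge (23,15)–(24,20): clear
  edge (24,20)–(16,24): clear
  edge (16,24)–(15,16): clear
  midpoint (12,15/2) outside
  → clear
Obstacle 2 [(0,14) (10,17) (0,24)]:
  edge (0,14)–(10,17): clear
  edge (10,17)–(0,24): clear
  edge (0,24)–(0,14): clear
  midpoint (12,15/2) outside
  → clear
Obstacle 3 [(1,11) (4,2) (8,1) (10,8) (9,11)]:
  edge (1,11)–(4,2): clear
  edge (4,2)–(8,1): clear
  edge (8,1)–(10,8): clear
  edge (10,8)–(9,11): clear
  edge (9,11)–(1,11): clear
  midpoint (12,15/2) outside
  → clear
Obstacle 4 [(15,0) (22,0) (23,9)]:
  edge (15,0)–(22,0): clear
  edge (22,0)–(23,9): clear
  edge (23,9)–(15,0): clear
  midpoint (12,15/2) outside
  → clear

FREE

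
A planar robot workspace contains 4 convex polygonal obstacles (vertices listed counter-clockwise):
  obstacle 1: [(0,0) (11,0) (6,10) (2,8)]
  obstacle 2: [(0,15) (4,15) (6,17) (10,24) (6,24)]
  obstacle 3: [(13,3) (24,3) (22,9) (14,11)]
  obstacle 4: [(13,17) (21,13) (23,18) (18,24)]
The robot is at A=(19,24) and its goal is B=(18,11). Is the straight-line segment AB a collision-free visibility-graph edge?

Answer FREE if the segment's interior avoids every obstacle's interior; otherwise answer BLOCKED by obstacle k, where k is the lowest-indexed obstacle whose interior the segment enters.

Obstacle 1 [(0,0) (11,0) (6,10) (2,8)]:
  edge (0,0)–(11,0): clear
  edge (11,0)–(6,10): clear
  edge (6,10)–(2,8): clear
  edge (2,8)–(0,0): clear
  midpoint (37/2,35/2) outside
  → clear
Obstacle 2 [(0,15) (4,15) (6,17) (10,24) (6,24)]:
  edge (0,15)–(4,15): clear
  edge (4,15)–(6,17): clear
  edge (6,17)–(10,24): clear
  edge (10,24)–(6,24): clear
  edge (6,24)–(0,15): clear
  midpoint (37/2,35/2) outside
  → clear
Obstacle 3 [(13,3) (24,3) (22,9) (14,11)]:
  edge (13,3)–(24,3): clear
  edge (24,3)–(22,9): clear
  edge (22,9)–(14,11): clear
  edge (14,11)–(13,3): clear
  midpoint (37/2,35/2) outside
  → clear
Obstacle 4 [(13,17) (21,13) (23,18) (18,24)]:
  edge (13,17)–(21,13): crosses AB
  edge (21,13)–(23,18): clear
  edge (23,18)–(18,24): crosses AB
  edge (18,24)–(13,17): clear
  → BLOCKED

BLOCKED by obstacle 4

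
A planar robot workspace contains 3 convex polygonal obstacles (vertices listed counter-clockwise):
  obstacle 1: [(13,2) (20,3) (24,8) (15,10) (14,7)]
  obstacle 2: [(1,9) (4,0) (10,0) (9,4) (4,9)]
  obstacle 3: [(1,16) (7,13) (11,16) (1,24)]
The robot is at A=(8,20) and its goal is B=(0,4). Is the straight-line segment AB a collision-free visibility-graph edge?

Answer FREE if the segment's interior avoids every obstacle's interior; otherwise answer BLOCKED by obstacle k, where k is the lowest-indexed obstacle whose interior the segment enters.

Obstacle 1 [(13,2) (20,3) (24,8) (15,10) (14,7)]:
  edge (13,2)–(20,3): clear
  edge (20,3)–(24,8): clear
  edge (24,8)–(15,10): clear
  edge (15,10)–(14,7): clear
  edge (14,7)–(13,2): clear
  midpoint (4,12) outside
  → clear
Obstacle 2 [(1,9) (4,0) (10,0) (9,4) (4,9)]:
  edge (1,9)–(4,0): crosses AB
  edge (4,0)–(10,0): clear
  edge (10,0)–(9,4): clear
  edge (9,4)–(4,9): clear
  edge (4,9)–(1,9): crosses AB
  → BLOCKED
Obstacle 3 [(1,16) (7,13) (11,16) (1,24)]:
  edge (1,16)–(7,13): crosses AB
  edge (7,13)–(11,16): clear
  edge (11,16)–(1,24): crosses AB
  edge (1,24)–(1,16): clear
  → BLOCKED

BLOCKED by obstacle 2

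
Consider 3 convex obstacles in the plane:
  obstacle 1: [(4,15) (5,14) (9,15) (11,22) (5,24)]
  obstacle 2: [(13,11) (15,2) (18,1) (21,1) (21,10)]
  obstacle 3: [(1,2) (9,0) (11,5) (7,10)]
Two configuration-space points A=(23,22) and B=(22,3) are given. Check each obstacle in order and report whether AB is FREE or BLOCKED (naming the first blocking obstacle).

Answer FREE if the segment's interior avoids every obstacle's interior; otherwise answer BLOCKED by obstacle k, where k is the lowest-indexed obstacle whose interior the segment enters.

FREE

Obstacle 1 [(4,15) (5,14) (9,15) (11,22) (5,24)]:
  edge (4,15)–(5,14): clear
  edge (5,14)–(9,15): clear
  edge (9,15)–(11,22): clear
  edge (11,22)–(5,24): clear
  edge (5,24)–(4,15): clear
  midpoint (45/2,25/2) outside
  → clear
Obstacle 2 [(13,11) (15,2) (18,1) (21,1) (21,10)]:
  edge (13,11)–(15,2): clear
  edge (15,2)–(18,1): clear
  edge (18,1)–(21,1): clear
  edge (21,1)–(21,10): clear
  edge (21,10)–(13,11): clear
  midpoint (45/2,25/2) outside
  → clear
Obstacle 3 [(1,2) (9,0) (11,5) (7,10)]:
  edge (1,2)–(9,0): clear
  edge (9,0)–(11,5): clear
  edge (11,5)–(7,10): clear
  edge (7,10)–(1,2): clear
  midpoint (45/2,25/2) outside
  → clear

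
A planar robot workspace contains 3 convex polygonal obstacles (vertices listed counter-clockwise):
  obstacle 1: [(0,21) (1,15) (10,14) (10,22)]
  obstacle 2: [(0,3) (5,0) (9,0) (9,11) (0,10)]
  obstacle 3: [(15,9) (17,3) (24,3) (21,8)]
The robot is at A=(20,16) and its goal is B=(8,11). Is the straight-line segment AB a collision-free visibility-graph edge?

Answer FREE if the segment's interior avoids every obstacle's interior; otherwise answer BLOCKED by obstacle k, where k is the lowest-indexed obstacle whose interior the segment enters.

FREE

Obstacle 1 [(0,21) (1,15) (10,14) (10,22)]:
  edge (0,21)–(1,15): clear
  edge (1,15)–(10,14): clear
  edge (10,14)–(10,22): clear
  edge (10,22)–(0,21): clear
  midpoint (14,27/2) outside
  → clear
Obstacle 2 [(0,3) (5,0) (9,0) (9,11) (0,10)]:
  edge (0,3)–(5,0): clear
  edge (5,0)–(9,0): clear
  edge (9,0)–(9,11): clear
  edge (9,11)–(0,10): clear
  edge (0,10)–(0,3): clear
  midpoint (14,27/2) outside
  → clear
Obstacle 3 [(15,9) (17,3) (24,3) (21,8)]:
  edge (15,9)–(17,3): clear
  edge (17,3)–(24,3): clear
  edge (24,3)–(21,8): clear
  edge (21,8)–(15,9): clear
  midpoint (14,27/2) outside
  → clear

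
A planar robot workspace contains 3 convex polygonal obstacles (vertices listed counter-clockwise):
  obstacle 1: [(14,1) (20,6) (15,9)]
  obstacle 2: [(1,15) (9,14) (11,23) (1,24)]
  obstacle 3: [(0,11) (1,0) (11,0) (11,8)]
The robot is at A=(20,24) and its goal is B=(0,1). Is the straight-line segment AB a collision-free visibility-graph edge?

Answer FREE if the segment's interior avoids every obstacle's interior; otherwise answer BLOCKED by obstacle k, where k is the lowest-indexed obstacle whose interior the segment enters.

Obstacle 1 [(14,1) (20,6) (15,9)]:
  edge (14,1)–(20,6): clear
  edge (20,6)–(15,9): clear
  edge (15,9)–(14,1): clear
  midpoint (10,25/2) outside
  → clear
Obstacle 2 [(1,15) (9,14) (11,23) (1,24)]:
  edge (1,15)–(9,14): clear
  edge (9,14)–(11,23): clear
  edge (11,23)–(1,24): clear
  edge (1,24)–(1,15): clear
  midpoint (10,25/2) outside
  → clear
Obstacle 3 [(0,11) (1,0) (11,0) (11,8)]:
  edge (0,11)–(1,0): crosses AB
  edge (1,0)–(11,0): clear
  edge (11,0)–(11,8): clear
  edge (11,8)–(0,11): crosses AB
  → BLOCKED

BLOCKED by obstacle 3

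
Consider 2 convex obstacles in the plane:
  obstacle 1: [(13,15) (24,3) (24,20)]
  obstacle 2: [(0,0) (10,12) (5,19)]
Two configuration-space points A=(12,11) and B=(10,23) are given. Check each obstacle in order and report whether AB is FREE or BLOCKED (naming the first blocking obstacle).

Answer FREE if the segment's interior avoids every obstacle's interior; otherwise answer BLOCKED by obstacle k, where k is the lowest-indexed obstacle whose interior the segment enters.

Obstacle 1 [(13,15) (24,3) (24,20)]:
  edge (13,15)–(24,3): clear
  edge (24,3)–(24,20): clear
  edge (24,20)–(13,15): clear
  midpoint (11,17) outside
  → clear
Obstacle 2 [(0,0) (10,12) (5,19)]:
  edge (0,0)–(10,12): clear
  edge (10,12)–(5,19): clear
  edge (5,19)–(0,0): clear
  midpoint (11,17) outside
  → clear

FREE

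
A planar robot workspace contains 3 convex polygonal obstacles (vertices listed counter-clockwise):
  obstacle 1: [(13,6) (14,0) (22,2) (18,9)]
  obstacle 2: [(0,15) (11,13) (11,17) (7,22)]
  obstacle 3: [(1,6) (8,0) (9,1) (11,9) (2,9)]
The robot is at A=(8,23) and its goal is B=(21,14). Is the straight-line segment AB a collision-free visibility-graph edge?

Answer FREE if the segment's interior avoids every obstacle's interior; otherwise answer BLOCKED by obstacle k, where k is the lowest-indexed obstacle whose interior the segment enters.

Obstacle 1 [(13,6) (14,0) (22,2) (18,9)]:
  edge (13,6)–(14,0): clear
  edge (14,0)–(22,2): clear
  edge (22,2)–(18,9): clear
  edge (18,9)–(13,6): clear
  midpoint (29/2,37/2) outside
  → clear
Obstacle 2 [(0,15) (11,13) (11,17) (7,22)]:
  edge (0,15)–(11,13): clear
  edge (11,13)–(11,17): clear
  edge (11,17)–(7,22): clear
  edge (7,22)–(0,15): clear
  midpoint (29/2,37/2) outside
  → clear
Obstacle 3 [(1,6) (8,0) (9,1) (11,9) (2,9)]:
  edge (1,6)–(8,0): clear
  edge (8,0)–(9,1): clear
  edge (9,1)–(11,9): clear
  edge (11,9)–(2,9): clear
  edge (2,9)–(1,6): clear
  midpoint (29/2,37/2) outside
  → clear

FREE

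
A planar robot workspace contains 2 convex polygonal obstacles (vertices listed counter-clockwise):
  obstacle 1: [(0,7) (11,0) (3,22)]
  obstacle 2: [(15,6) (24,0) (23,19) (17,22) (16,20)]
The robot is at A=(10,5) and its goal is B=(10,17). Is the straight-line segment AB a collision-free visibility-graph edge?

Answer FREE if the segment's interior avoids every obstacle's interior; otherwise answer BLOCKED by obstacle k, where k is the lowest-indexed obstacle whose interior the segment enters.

FREE

Obstacle 1 [(0,7) (11,0) (3,22)]:
  edge (0,7)–(11,0): clear
  edge (11,0)–(3,22): clear
  edge (3,22)–(0,7): clear
  midpoint (10,11) outside
  → clear
Obstacle 2 [(15,6) (24,0) (23,19) (17,22) (16,20)]:
  edge (15,6)–(24,0): clear
  edge (24,0)–(23,19): clear
  edge (23,19)–(17,22): clear
  edge (17,22)–(16,20): clear
  edge (16,20)–(15,6): clear
  midpoint (10,11) outside
  → clear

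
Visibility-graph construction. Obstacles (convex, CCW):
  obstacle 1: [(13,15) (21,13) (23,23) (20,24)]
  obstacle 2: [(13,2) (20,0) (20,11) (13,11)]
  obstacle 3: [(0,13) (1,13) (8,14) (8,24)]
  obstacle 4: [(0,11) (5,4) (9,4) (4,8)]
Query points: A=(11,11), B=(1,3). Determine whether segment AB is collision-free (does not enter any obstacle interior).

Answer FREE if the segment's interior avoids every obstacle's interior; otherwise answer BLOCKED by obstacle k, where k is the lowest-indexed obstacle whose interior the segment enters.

BLOCKED by obstacle 4

Obstacle 1 [(13,15) (21,13) (23,23) (20,24)]:
  edge (13,15)–(21,13): clear
  edge (21,13)–(23,23): clear
  edge (23,23)–(20,24): clear
  edge (20,24)–(13,15): clear
  midpoint (6,7) outside
  → clear
Obstacle 2 [(13,2) (20,0) (20,11) (13,11)]:
  edge (13,2)–(20,0): clear
  edge (20,0)–(20,11): clear
  edge (20,11)–(13,11): clear
  edge (13,11)–(13,2): clear
  midpoint (6,7) outside
  → clear
Obstacle 3 [(0,13) (1,13) (8,14) (8,24)]:
  edge (0,13)–(1,13): clear
  edge (1,13)–(8,14): clear
  edge (8,14)–(8,24): clear
  edge (8,24)–(0,13): clear
  midpoint (6,7) outside
  → clear
Obstacle 4 [(0,11) (5,4) (9,4) (4,8)]:
  edge (0,11)–(5,4): crosses AB
  edge (5,4)–(9,4): clear
  edge (9,4)–(4,8): crosses AB
  edge (4,8)–(0,11): clear
  → BLOCKED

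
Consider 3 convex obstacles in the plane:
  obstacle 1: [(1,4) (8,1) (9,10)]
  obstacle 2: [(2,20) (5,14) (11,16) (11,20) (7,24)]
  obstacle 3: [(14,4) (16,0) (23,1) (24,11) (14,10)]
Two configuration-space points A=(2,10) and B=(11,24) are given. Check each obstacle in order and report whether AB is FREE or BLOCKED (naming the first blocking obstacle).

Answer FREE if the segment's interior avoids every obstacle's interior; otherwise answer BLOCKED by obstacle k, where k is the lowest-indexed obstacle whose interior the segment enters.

Obstacle 1 [(1,4) (8,1) (9,10)]:
  edge (1,4)–(8,1): clear
  edge (8,1)–(9,10): clear
  edge (9,10)–(1,4): clear
  midpoint (13/2,17) outside
  → clear
Obstacle 2 [(2,20) (5,14) (11,16) (11,20) (7,24)]:
  edge (2,20)–(5,14): crosses AB
  edge (5,14)–(11,16): clear
  edge (11,16)–(11,20): clear
  edge (11,20)–(7,24): crosses AB
  edge (7,24)–(2,20): clear
  → BLOCKED
Obstacle 3 [(14,4) (16,0) (23,1) (24,11) (14,10)]:
  edge (14,4)–(16,0): clear
  edge (16,0)–(23,1): clear
  edge (23,1)–(24,11): clear
  edge (24,11)–(14,10): clear
  edge (14,10)–(14,4): clear
  midpoint (13/2,17) outside
  → clear

BLOCKED by obstacle 2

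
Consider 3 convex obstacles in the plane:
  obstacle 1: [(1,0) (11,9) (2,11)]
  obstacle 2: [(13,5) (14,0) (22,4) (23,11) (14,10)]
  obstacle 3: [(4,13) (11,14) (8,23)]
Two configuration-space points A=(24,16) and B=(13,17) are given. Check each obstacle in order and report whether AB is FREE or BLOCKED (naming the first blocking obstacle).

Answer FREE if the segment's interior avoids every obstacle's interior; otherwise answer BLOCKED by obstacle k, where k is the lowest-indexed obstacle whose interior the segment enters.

Obstacle 1 [(1,0) (11,9) (2,11)]:
  edge (1,0)–(11,9): clear
  edge (11,9)–(2,11): clear
  edge (2,11)–(1,0): clear
  midpoint (37/2,33/2) outside
  → clear
Obstacle 2 [(13,5) (14,0) (22,4) (23,11) (14,10)]:
  edge (13,5)–(14,0): clear
  edge (14,0)–(22,4): clear
  edge (22,4)–(23,11): clear
  edge (23,11)–(14,10): clear
  edge (14,10)–(13,5): clear
  midpoint (37/2,33/2) outside
  → clear
Obstacle 3 [(4,13) (11,14) (8,23)]:
  edge (4,13)–(11,14): clear
  edge (11,14)–(8,23): clear
  edge (8,23)–(4,13): clear
  midpoint (37/2,33/2) outside
  → clear

FREE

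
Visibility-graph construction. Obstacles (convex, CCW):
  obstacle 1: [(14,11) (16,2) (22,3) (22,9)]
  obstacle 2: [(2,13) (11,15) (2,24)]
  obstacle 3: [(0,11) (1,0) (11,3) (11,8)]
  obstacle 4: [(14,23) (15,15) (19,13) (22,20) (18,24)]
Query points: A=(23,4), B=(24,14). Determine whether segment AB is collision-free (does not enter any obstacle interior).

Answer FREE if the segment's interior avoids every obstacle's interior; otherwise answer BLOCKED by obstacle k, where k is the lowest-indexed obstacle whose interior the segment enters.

Obstacle 1 [(14,11) (16,2) (22,3) (22,9)]:
  edge (14,11)–(16,2): clear
  edge (16,2)–(22,3): clear
  edge (22,3)–(22,9): clear
  edge (22,9)–(14,11): clear
  midpoint (47/2,9) outside
  → clear
Obstacle 2 [(2,13) (11,15) (2,24)]:
  edge (2,13)–(11,15): clear
  edge (11,15)–(2,24): clear
  edge (2,24)–(2,13): clear
  midpoint (47/2,9) outside
  → clear
Obstacle 3 [(0,11) (1,0) (11,3) (11,8)]:
  edge (0,11)–(1,0): clear
  edge (1,0)–(11,3): clear
  edge (11,3)–(11,8): clear
  edge (11,8)–(0,11): clear
  midpoint (47/2,9) outside
  → clear
Obstacle 4 [(14,23) (15,15) (19,13) (22,20) (18,24)]:
  edge (14,23)–(15,15): clear
  edge (15,15)–(19,13): clear
  edge (19,13)–(22,20): clear
  edge (22,20)–(18,24): clear
  edge (18,24)–(14,23): clear
  midpoint (47/2,9) outside
  → clear

FREE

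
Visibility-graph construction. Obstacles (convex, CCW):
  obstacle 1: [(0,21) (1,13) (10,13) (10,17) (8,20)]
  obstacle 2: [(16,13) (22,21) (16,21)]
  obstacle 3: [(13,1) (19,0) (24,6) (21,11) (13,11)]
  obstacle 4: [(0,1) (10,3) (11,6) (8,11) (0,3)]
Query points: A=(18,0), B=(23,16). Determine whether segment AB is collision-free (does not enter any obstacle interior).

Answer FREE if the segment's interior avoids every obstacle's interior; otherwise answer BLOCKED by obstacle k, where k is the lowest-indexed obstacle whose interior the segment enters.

Obstacle 1 [(0,21) (1,13) (10,13) (10,17) (8,20)]:
  edge (0,21)–(1,13): clear
  edge (1,13)–(10,13): clear
  edge (10,13)–(10,17): clear
  edge (10,17)–(8,20): clear
  edge (8,20)–(0,21): clear
  midpoint (41/2,8) outside
  → clear
Obstacle 2 [(16,13) (22,21) (16,21)]:
  edge (16,13)–(22,21): clear
  edge (22,21)–(16,21): clear
  edge (16,21)–(16,13): clear
  midpoint (41/2,8) outside
  → clear
Obstacle 3 [(13,1) (19,0) (24,6) (21,11) (13,11)]:
  edge (13,1)–(19,0): crosses AB
  edge (19,0)–(24,6): clear
  edge (24,6)–(21,11): crosses AB
  edge (21,11)–(13,11): clear
  edge (13,11)–(13,1): clear
  → BLOCKED
Obstacle 4 [(0,1) (10,3) (11,6) (8,11) (0,3)]:
  edge (0,1)–(10,3): clear
  edge (10,3)–(11,6): clear
  edge (11,6)–(8,11): clear
  edge (8,11)–(0,3): clear
  edge (0,3)–(0,1): clear
  midpoint (41/2,8) outside
  → clear

BLOCKED by obstacle 3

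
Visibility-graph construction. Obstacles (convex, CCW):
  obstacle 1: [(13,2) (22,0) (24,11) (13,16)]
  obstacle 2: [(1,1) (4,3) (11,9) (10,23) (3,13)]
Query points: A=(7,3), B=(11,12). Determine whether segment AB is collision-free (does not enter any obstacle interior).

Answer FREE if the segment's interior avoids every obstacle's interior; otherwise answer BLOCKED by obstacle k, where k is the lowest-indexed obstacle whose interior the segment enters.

Obstacle 1 [(13,2) (22,0) (24,11) (13,16)]:
  edge (13,2)–(22,0): clear
  edge (22,0)–(24,11): clear
  edge (24,11)–(13,16): clear
  edge (13,16)–(13,2): clear
  midpoint (9,15/2) outside
  → clear
Obstacle 2 [(1,1) (4,3) (11,9) (10,23) (3,13)]:
  edge (1,1)–(4,3): clear
  edge (4,3)–(11,9): crosses AB
  edge (11,9)–(10,23): crosses AB
  edge (10,23)–(3,13): clear
  edge (3,13)–(1,1): clear
  → BLOCKED

BLOCKED by obstacle 2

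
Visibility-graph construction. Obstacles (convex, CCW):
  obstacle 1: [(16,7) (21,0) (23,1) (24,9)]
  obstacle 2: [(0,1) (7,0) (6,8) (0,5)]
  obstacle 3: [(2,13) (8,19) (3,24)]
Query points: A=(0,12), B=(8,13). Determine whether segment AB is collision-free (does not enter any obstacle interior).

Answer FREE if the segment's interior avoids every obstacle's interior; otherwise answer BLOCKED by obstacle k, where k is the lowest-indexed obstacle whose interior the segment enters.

Obstacle 1 [(16,7) (21,0) (23,1) (24,9)]:
  edge (16,7)–(21,0): clear
  edge (21,0)–(23,1): clear
  edge (23,1)–(24,9): clear
  edge (24,9)–(16,7): clear
  midpoint (4,25/2) outside
  → clear
Obstacle 2 [(0,1) (7,0) (6,8) (0,5)]:
  edge (0,1)–(7,0): clear
  edge (7,0)–(6,8): clear
  edge (6,8)–(0,5): clear
  edge (0,5)–(0,1): clear
  midpoint (4,25/2) outside
  → clear
Obstacle 3 [(2,13) (8,19) (3,24)]:
  edge (2,13)–(8,19): clear
  edge (8,19)–(3,24): clear
  edge (3,24)–(2,13): clear
  midpoint (4,25/2) outside
  → clear

FREE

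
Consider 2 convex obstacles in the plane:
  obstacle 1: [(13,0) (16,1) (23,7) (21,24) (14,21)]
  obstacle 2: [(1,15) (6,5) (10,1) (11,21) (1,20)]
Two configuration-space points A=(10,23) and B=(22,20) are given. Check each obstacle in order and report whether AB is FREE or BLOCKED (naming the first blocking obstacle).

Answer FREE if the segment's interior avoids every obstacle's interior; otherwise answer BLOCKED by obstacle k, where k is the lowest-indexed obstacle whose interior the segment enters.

Obstacle 1 [(13,0) (16,1) (23,7) (21,24) (14,21)]:
  edge (13,0)–(16,1): clear
  edge (16,1)–(23,7): clear
  edge (23,7)–(21,24): crosses AB
  edge (21,24)–(14,21): crosses AB
  edge (14,21)–(13,0): clear
  → BLOCKED
Obstacle 2 [(1,15) (6,5) (10,1) (11,21) (1,20)]:
  edge (1,15)–(6,5): clear
  edge (6,5)–(10,1): clear
  edge (10,1)–(11,21): clear
  edge (11,21)–(1,20): clear
  edge (1,20)–(1,15): clear
  midpoint (16,43/2) outside
  → clear

BLOCKED by obstacle 1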